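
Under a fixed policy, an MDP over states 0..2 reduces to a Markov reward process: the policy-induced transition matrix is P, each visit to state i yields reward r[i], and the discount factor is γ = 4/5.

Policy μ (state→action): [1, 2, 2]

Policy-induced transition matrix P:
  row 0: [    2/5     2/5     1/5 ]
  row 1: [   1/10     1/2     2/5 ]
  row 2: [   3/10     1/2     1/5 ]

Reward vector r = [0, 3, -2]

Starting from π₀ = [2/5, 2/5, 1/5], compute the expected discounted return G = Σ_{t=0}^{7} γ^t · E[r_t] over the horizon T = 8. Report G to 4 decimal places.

G = 3.4392

t=0: π = [0.4000, 0.4000, 0.2000], E[r] = 0.8000, γ^t·E[r] = 0.800000, running G = 0.800000
t=1: π = [0.2600, 0.4600, 0.2800], E[r] = 0.8200, γ^t·E[r] = 0.656000, running G = 1.456000
t=2: π = [0.2340, 0.4740, 0.2920], E[r] = 0.8380, γ^t·E[r] = 0.536320, running G = 1.992320
t=3: π = [0.2286, 0.4766, 0.2948], E[r] = 0.8402, γ^t·E[r] = 0.430182, running G = 2.422502
t=4: π = [0.2275, 0.4771, 0.2953], E[r] = 0.8408, γ^t·E[r] = 0.344383, running G = 2.766886
t=5: π = [0.2273, 0.4772, 0.2954], E[r] = 0.8409, γ^t·E[r] = 0.275540, running G = 3.042426
t=6: π = [0.2273, 0.4773, 0.2954], E[r] = 0.8409, γ^t·E[r] = 0.220438, running G = 3.262864
t=7: π = [0.2273, 0.4773, 0.2955], E[r] = 0.8409, γ^t·E[r] = 0.176351, running G = 3.439215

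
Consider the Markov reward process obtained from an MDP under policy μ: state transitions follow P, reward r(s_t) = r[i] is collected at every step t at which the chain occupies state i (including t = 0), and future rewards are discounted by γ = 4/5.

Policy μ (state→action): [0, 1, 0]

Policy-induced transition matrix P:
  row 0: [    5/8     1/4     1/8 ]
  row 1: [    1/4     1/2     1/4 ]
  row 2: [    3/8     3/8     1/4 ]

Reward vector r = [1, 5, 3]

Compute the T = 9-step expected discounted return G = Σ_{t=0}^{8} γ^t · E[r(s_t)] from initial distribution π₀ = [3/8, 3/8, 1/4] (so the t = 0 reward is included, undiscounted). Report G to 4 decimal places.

t=0: π = [0.3750, 0.3750, 0.2500], E[r] = 3.0000, γ^t·E[r] = 3.000000, running G = 3.000000
t=1: π = [0.4219, 0.3750, 0.2031], E[r] = 2.9063, γ^t·E[r] = 2.325000, running G = 5.325000
t=2: π = [0.4336, 0.3691, 0.1973], E[r] = 2.8711, γ^t·E[r] = 1.837500, running G = 7.162500
t=3: π = [0.4373, 0.3669, 0.1958], E[r] = 2.8594, γ^t·E[r] = 1.464000, running G = 8.626500
t=4: π = [0.4384, 0.3662, 0.1953], E[r] = 2.8555, γ^t·E[r] = 1.169625, running G = 9.796125
t=5: π = [0.4388, 0.3660, 0.1952], E[r] = 2.8543, γ^t·E[r] = 0.935288, running G = 10.731413
t=6: π = [0.4390, 0.3659, 0.1951], E[r] = 2.8539, γ^t·E[r] = 0.748122, running G = 11.479535
t=7: π = [0.4390, 0.3659, 0.1951], E[r] = 2.8537, γ^t·E[r] = 0.598469, running G = 12.078004
t=8: π = [0.4390, 0.3659, 0.1951], E[r] = 2.8537, γ^t·E[r] = 0.478768, running G = 12.556772

G = 12.5568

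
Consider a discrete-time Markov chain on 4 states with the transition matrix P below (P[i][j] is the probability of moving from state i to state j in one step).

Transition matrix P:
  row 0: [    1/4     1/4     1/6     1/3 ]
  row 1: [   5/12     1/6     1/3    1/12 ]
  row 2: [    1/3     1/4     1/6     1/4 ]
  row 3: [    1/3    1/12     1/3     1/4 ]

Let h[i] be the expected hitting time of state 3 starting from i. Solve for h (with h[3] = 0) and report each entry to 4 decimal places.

First-step conditioning: h[3] = 0; for i ≠ 3, h[i] = 1 + Σ_k P[i][k]·h[k].
  h[0] = 1 + 1/4·h[0] + 1/4·h[1] + 1/6·h[2]
  h[1] = 1 + 5/12·h[0] + 1/6·h[1] + 1/3·h[2]
  h[2] = 1 + 1/3·h[0] + 1/4·h[1] + 1/6·h[2]
Solving the 3×3 linear system over states ≠ 3 gives exactly h = [468/121, 582/121, 507/121, 0] (h[3] = 0 is the target).

h = [3.8678, 4.8099, 4.1901, 0.0000]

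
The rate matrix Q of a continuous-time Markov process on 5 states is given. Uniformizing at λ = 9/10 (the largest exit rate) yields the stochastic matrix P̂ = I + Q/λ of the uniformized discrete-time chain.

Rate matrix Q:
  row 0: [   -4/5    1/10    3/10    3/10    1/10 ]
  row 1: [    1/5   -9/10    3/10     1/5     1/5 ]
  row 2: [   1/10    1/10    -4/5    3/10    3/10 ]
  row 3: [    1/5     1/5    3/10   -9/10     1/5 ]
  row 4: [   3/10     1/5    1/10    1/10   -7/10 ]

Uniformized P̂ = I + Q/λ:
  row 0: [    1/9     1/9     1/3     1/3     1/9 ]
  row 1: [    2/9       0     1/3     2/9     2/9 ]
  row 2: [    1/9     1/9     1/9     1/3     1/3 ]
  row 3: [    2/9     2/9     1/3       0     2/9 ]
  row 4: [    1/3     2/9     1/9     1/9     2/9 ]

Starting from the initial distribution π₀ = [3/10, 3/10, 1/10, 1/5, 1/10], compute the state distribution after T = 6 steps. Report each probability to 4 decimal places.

t=0: π = [0.3000, 0.3000, 0.1000, 0.2000, 0.1000]
t=1: π = [0.1889, 0.1111, 0.2889, 0.2111, 0.2000]
t=2: π = [0.1914, 0.1444, 0.2247, 0.2062, 0.2333]
t=3: π = [0.2019, 0.1439, 0.2316, 0.1967, 0.2259]
t=4: π = [0.1992, 0.1421, 0.2317, 0.2016, 0.2255]
t=5: π = [0.1994, 0.1428, 0.2317, 0.2002, 0.2258]
t=6: π = [0.1994, 0.1426, 0.2317, 0.2005, 0.2258]

π = [0.1994, 0.1426, 0.2317, 0.2005, 0.2258]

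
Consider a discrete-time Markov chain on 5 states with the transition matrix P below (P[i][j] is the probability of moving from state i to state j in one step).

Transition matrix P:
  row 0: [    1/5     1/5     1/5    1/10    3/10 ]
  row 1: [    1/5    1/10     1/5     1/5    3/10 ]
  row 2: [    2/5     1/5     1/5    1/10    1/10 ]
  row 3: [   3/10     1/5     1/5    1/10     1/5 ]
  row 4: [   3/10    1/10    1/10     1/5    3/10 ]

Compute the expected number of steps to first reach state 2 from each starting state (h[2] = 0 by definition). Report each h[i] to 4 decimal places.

h = [5.8329, 5.8276, 0.0000, 5.7751, 6.4109]

First-step conditioning: h[2] = 0; for i ≠ 2, h[i] = 1 + Σ_k P[i][k]·h[k].
  h[0] = 1 + 1/5·h[0] + 1/5·h[1] + 1/10·h[3] + 3/10·h[4]
  h[1] = 1 + 1/5·h[0] + 1/10·h[1] + 1/5·h[3] + 3/10·h[4]
  h[3] = 1 + 3/10·h[0] + 1/5·h[1] + 1/10·h[3] + 1/5·h[4]
  h[4] = 1 + 3/10·h[0] + 1/10·h[1] + 1/5·h[3] + 3/10·h[4]
Solving the 4×4 linear system over states ≠ 2 gives exactly h = [11100/1903, 11090/1903, 0, 10990/1903, 12200/1903] (h[2] = 0 is the target).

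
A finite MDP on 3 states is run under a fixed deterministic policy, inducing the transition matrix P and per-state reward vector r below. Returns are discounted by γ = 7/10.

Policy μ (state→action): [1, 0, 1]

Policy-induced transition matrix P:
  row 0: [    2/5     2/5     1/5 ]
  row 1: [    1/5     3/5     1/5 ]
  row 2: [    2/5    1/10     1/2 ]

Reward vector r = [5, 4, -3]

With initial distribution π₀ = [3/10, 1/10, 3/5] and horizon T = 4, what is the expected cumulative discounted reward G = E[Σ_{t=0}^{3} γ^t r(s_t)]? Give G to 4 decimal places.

G = 3.1394

t=0: π = [0.3000, 0.1000, 0.6000], E[r] = 0.1000, γ^t·E[r] = 0.100000, running G = 0.100000
t=1: π = [0.3800, 0.2400, 0.3800], E[r] = 1.7200, γ^t·E[r] = 1.204000, running G = 1.304000
t=2: π = [0.3520, 0.3340, 0.3140], E[r] = 2.1540, γ^t·E[r] = 1.055460, running G = 2.359460
t=3: π = [0.3332, 0.3726, 0.2942], E[r] = 2.2738, γ^t·E[r] = 0.779913, running G = 3.139373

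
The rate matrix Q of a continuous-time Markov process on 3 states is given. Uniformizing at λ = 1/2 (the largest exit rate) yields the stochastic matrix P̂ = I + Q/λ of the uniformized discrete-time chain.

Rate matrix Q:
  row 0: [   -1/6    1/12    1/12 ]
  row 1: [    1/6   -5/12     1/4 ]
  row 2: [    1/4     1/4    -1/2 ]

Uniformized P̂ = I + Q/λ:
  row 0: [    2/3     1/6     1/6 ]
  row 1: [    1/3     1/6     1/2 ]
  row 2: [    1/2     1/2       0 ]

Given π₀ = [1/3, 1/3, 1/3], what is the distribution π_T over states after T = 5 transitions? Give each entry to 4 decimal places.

π = [0.5525, 0.2373, 0.2102]

t=0: π = [0.3333, 0.3333, 0.3333]
t=1: π = [0.5000, 0.2778, 0.2222]
t=2: π = [0.5370, 0.2407, 0.2222]
t=3: π = [0.5494, 0.2407, 0.2099]
t=4: π = [0.5514, 0.2366, 0.2119]
t=5: π = [0.5525, 0.2373, 0.2102]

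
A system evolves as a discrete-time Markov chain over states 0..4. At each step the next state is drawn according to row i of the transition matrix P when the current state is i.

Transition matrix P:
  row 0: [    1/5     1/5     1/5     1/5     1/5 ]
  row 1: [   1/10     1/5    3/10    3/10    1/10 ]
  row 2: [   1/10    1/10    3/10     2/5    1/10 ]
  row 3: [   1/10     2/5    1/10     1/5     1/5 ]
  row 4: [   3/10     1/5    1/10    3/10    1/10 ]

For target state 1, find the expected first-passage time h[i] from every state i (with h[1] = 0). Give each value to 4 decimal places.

First-step conditioning: h[1] = 0; for i ≠ 1, h[i] = 1 + Σ_k P[i][k]·h[k].
  h[0] = 1 + 1/5·h[0] + 1/5·h[2] + 1/5·h[3] + 1/5·h[4]
  h[2] = 1 + 1/10·h[0] + 3/10·h[2] + 2/5·h[3] + 1/10·h[4]
  h[3] = 1 + 1/10·h[0] + 1/10·h[2] + 1/5·h[3] + 1/5·h[4]
  h[4] = 1 + 3/10·h[0] + 1/10·h[2] + 3/10·h[3] + 1/10·h[4]
Solving the 4×4 linear system over states ≠ 1 gives exactly h = [1001/233, 0, 1069/233, 794/233, 976/233] (h[1] = 0 is the target).

h = [4.2961, 0.0000, 4.5880, 3.4077, 4.1888]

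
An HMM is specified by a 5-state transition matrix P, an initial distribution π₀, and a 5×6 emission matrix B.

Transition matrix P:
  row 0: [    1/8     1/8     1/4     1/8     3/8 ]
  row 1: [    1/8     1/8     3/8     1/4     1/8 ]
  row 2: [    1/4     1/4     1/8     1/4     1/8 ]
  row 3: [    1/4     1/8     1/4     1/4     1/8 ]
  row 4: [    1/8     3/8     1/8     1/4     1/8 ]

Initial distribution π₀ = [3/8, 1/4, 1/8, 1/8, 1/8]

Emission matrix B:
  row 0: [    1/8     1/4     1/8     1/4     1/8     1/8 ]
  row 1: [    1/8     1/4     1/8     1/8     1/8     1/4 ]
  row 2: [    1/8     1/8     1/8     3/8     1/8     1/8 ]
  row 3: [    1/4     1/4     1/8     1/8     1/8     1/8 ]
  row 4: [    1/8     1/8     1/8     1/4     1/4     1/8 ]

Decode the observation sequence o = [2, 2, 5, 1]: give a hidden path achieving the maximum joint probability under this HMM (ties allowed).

t=0: δ = [4.688e-02, 3.125e-02, 1.562e-02, 1.562e-02, 1.562e-02]  (obs o_0=2)
t=1: δ = [7.324e-04, 7.324e-04, 1.465e-03, 9.766e-04, 2.197e-03]  ψ = [0, 0, 0, 1, 0]  (obs o_1=2)
t=2: δ = [4.578e-05, 2.060e-04, 3.433e-05, 6.866e-05, 3.433e-05]  ψ = [2, 4, 1, 4, 0]  (obs o_2=5)
t=3: δ = [6.437e-06, 6.437e-06, 9.656e-06, 1.287e-05, 3.219e-06]  ψ = [1, 1, 1, 1, 1]  (obs o_3=1)
backtrack: best end state = 3; path = [0, 4, 1, 3]

path = [0, 4, 1, 3]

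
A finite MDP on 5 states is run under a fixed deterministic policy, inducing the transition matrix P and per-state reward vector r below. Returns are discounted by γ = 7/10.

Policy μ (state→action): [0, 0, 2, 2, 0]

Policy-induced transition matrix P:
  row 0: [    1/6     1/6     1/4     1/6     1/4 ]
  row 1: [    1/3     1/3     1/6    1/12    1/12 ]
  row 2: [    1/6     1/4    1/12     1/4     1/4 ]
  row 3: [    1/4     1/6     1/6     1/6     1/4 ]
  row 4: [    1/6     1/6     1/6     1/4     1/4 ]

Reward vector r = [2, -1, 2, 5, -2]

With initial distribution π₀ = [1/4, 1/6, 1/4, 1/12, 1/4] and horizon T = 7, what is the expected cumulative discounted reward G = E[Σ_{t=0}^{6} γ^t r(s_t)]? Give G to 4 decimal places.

G = 2.8921

t=0: π = [0.2500, 0.1667, 0.2500, 0.0833, 0.2500], E[r] = 0.7500, γ^t·E[r] = 0.750000, running G = 0.750000
t=1: π = [0.2014, 0.2153, 0.1667, 0.1944, 0.2222], E[r] = 1.0486, γ^t·E[r] = 0.734028, running G = 1.484028
t=2: π = [0.2188, 0.2164, 0.1696, 0.1811, 0.2141], E[r] = 1.0376, γ^t·E[r] = 0.508432, running G = 1.992459
t=3: π = [0.2178, 0.2169, 0.1708, 0.1806, 0.2139], E[r] = 1.0355, γ^t·E[r] = 0.355174, running G = 2.347634
t=4: π = [0.2179, 0.2170, 0.1706, 0.1807, 0.2139], E[r] = 1.0354, γ^t·E[r] = 0.248602, running G = 2.596236
t=5: π = [0.2179, 0.2171, 0.1706, 0.1806, 0.2138], E[r] = 1.0354, γ^t·E[r] = 0.174016, running G = 2.770251
t=6: π = [0.2179, 0.2171, 0.1706, 0.1806, 0.2138], E[r] = 1.0354, γ^t·E[r] = 0.121810, running G = 2.892062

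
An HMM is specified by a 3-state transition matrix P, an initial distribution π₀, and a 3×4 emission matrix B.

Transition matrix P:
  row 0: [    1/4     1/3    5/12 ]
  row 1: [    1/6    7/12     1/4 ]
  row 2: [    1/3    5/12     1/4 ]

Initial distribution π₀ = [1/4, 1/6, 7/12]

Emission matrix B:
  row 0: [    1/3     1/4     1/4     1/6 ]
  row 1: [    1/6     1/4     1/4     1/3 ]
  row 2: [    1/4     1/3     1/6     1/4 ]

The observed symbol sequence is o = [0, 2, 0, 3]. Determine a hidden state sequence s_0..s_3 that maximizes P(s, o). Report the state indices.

t=0: δ = [8.333e-02, 2.778e-02, 1.458e-01]  (obs o_0=0)
t=1: δ = [1.215e-02, 1.519e-02, 6.076e-03]  ψ = [2, 2, 2]  (obs o_1=2)
t=2: δ = [1.013e-03, 1.477e-03, 1.266e-03]  ψ = [0, 1, 0]  (obs o_2=0)
t=3: δ = [7.033e-05, 2.872e-04, 1.055e-04]  ψ = [2, 1, 0]  (obs o_3=3)
backtrack: best end state = 1; path = [2, 1, 1, 1]

path = [2, 1, 1, 1]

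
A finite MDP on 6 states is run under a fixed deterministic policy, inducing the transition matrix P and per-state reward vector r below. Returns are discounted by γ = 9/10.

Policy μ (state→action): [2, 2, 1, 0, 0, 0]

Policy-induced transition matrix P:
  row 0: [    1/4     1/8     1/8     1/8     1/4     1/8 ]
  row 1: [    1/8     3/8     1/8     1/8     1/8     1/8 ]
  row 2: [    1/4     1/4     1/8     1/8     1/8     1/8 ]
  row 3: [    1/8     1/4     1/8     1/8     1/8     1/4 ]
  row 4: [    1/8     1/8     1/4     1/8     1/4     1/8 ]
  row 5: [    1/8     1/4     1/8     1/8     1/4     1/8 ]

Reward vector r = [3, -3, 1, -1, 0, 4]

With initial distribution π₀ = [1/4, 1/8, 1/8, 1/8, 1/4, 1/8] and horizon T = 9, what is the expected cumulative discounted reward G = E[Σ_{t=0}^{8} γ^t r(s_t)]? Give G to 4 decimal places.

G = 2.9223

t=0: π = [0.2500, 0.1250, 0.1250, 0.1250, 0.2500, 0.1250], E[r] = 0.8750, γ^t·E[r] = 0.875000, running G = 0.875000
t=1: π = [0.1719, 0.2031, 0.1563, 0.1250, 0.2031, 0.1406], E[r] = 0.5000, γ^t·E[r] = 0.450000, running G = 1.325000
t=2: π = [0.1660, 0.2285, 0.1504, 0.1250, 0.1895, 0.1406], E[r] = 0.4004, γ^t·E[r] = 0.324316, running G = 1.649316
t=3: π = [0.1646, 0.2341, 0.1487, 0.1250, 0.1870, 0.1406], E[r] = 0.3774, γ^t·E[r] = 0.275155, running G = 1.924471
t=4: π = [0.1642, 0.2353, 0.1484, 0.1250, 0.1865, 0.1406], E[r] = 0.3724, γ^t·E[r] = 0.244316, running G = 2.168787
t=5: π = [0.1641, 0.2356, 0.1483, 0.1250, 0.1864, 0.1406], E[r] = 0.3713, γ^t·E[r] = 0.219233, running G = 2.388020
t=6: π = [0.1640, 0.2356, 0.1483, 0.1250, 0.1864, 0.1406], E[r] = 0.3710, γ^t·E[r] = 0.197181, running G = 2.585201
t=7: π = [0.1640, 0.2357, 0.1483, 0.1250, 0.1864, 0.1406], E[r] = 0.3710, γ^t·E[r] = 0.177438, running G = 2.762639
t=8: π = [0.1640, 0.2357, 0.1483, 0.1250, 0.1864, 0.1406], E[r] = 0.3710, γ^t·E[r] = 0.159689, running G = 2.922328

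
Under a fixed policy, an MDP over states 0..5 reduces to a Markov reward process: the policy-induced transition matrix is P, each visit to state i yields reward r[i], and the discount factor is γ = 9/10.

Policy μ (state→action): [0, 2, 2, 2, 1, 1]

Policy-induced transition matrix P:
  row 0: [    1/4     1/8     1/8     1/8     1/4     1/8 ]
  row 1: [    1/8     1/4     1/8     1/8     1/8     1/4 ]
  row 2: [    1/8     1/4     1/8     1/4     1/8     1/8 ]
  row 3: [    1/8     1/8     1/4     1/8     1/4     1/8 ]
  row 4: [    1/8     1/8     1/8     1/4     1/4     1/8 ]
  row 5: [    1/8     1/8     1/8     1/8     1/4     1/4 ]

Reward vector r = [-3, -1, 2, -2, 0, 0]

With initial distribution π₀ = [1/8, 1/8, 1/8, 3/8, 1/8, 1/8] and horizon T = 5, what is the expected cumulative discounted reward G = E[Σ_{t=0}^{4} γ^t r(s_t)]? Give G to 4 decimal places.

G = -2.9047

t=0: π = [0.1250, 0.1250, 0.1250, 0.3750, 0.1250, 0.1250], E[r] = -1.0000, γ^t·E[r] = -1.000000, running G = -1.000000
t=1: π = [0.1406, 0.1563, 0.1719, 0.1563, 0.2188, 0.1563], E[r] = -0.5469, γ^t·E[r] = -0.492188, running G = -1.492188
t=2: π = [0.1426, 0.1660, 0.1445, 0.1738, 0.2090, 0.1641], E[r] = -0.6523, γ^t·E[r] = -0.528398, running G = -2.020586
t=3: π = [0.1428, 0.1638, 0.1467, 0.1692, 0.2112, 0.1663], E[r] = -0.6372, γ^t·E[r] = -0.464524, running G = -2.485110
t=4: π = [0.1429, 0.1638, 0.1461, 0.1697, 0.2112, 0.1663], E[r] = -0.6396, γ^t·E[r] = -0.419613, running G = -2.904723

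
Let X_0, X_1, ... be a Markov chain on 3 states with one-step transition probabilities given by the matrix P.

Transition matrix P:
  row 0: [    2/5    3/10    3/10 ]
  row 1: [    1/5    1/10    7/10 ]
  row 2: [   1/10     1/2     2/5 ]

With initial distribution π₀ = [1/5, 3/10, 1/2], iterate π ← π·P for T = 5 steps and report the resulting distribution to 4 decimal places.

t=0: π = [0.2000, 0.3000, 0.5000]
t=1: π = [0.1900, 0.3400, 0.4700]
t=2: π = [0.1910, 0.3260, 0.4830]
t=3: π = [0.1899, 0.3314, 0.4787]
t=4: π = [0.1901, 0.3295, 0.4804]
t=5: π = [0.1900, 0.3302, 0.4798]

π = [0.1900, 0.3302, 0.4798]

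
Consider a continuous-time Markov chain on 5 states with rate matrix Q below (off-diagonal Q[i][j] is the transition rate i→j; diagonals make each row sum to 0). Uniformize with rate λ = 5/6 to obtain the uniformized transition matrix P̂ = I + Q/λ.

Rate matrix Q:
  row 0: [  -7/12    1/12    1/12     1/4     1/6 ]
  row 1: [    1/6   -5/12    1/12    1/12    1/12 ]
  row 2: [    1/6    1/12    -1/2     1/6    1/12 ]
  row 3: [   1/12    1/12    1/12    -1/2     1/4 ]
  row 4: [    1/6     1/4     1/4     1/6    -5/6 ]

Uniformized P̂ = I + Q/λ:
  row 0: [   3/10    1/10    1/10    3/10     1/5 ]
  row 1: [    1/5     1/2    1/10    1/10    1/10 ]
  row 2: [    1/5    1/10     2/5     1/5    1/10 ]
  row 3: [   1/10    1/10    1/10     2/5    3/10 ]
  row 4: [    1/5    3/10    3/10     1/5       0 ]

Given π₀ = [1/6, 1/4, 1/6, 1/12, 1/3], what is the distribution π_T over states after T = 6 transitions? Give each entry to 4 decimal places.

π = [0.1948, 0.2180, 0.1867, 0.2471, 0.1535]

t=0: π = [0.1667, 0.2500, 0.1667, 0.0833, 0.3333]
t=1: π = [0.2083, 0.2667, 0.2167, 0.2083, 0.1000]
t=2: π = [0.2000, 0.2267, 0.1850, 0.2358, 0.1525]
t=3: π = [0.1964, 0.2212, 0.1860, 0.2445, 0.1519]
t=4: π = [0.1952, 0.2189, 0.1862, 0.2464, 0.1534]
t=5: π = [0.1949, 0.2182, 0.1865, 0.2469, 0.1535]
t=6: π = [0.1948, 0.2180, 0.1867, 0.2471, 0.1535]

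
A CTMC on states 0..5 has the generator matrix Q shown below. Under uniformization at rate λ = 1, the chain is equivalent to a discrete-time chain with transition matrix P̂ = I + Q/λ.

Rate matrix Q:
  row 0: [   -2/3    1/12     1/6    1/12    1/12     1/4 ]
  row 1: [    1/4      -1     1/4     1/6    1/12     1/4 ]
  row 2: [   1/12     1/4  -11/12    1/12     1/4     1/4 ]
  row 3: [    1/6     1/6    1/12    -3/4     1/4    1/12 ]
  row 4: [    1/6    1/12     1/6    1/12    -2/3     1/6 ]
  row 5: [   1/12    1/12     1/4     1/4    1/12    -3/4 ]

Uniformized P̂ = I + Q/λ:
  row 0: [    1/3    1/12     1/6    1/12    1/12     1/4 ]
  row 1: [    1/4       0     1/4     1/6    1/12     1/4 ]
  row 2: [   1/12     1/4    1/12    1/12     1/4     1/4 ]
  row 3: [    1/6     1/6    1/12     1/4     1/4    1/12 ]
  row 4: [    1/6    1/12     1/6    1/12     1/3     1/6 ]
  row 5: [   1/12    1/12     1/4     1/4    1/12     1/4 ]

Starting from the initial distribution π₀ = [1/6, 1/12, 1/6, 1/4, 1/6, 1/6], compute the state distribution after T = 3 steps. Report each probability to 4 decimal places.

t=0: π = [0.1667, 0.0833, 0.1667, 0.2500, 0.1667, 0.1667]
t=1: π = [0.1736, 0.1250, 0.1528, 0.1597, 0.1944, 0.1944]
t=2: π = [0.1771, 0.1117, 0.1672, 0.1528, 0.1840, 0.2072]
t=3: π = [0.1743, 0.1146, 0.1666, 0.1526, 0.1827, 0.2092]

π = [0.1743, 0.1146, 0.1666, 0.1526, 0.1827, 0.2092]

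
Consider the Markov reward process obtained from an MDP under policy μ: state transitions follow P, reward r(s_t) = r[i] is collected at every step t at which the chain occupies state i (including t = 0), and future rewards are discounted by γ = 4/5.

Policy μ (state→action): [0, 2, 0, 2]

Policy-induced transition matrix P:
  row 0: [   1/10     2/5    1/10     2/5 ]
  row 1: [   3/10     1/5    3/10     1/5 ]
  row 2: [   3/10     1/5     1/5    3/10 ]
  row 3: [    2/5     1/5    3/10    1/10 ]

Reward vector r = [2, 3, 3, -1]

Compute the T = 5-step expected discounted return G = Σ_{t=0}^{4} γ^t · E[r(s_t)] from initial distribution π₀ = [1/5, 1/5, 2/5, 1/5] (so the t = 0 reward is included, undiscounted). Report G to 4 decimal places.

G = 6.0349

t=0: π = [0.2000, 0.2000, 0.4000, 0.2000], E[r] = 2.0000, γ^t·E[r] = 2.000000, running G = 2.000000
t=1: π = [0.2800, 0.2400, 0.2200, 0.2600], E[r] = 1.6800, γ^t·E[r] = 1.344000, running G = 3.344000
t=2: π = [0.2700, 0.2560, 0.2220, 0.2520], E[r] = 1.7220, γ^t·E[r] = 1.102080, running G = 4.446080
t=3: π = [0.2712, 0.2540, 0.2238, 0.2510], E[r] = 1.7248, γ^t·E[r] = 0.883098, running G = 5.329178
t=4: π = [0.2709, 0.2542, 0.2234, 0.2515], E[r] = 1.7231, γ^t·E[r] = 0.705765, running G = 6.034943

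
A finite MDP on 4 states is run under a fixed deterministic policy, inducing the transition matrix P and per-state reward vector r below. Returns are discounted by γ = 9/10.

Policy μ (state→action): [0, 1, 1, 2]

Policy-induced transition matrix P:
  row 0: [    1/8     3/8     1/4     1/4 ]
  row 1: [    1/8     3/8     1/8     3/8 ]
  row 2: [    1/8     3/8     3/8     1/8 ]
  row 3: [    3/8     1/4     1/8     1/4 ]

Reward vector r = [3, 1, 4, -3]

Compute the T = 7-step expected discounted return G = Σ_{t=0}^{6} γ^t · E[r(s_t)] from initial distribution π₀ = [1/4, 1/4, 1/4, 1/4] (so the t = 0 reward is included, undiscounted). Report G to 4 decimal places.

G = 5.2038

t=0: π = [0.2500, 0.2500, 0.2500, 0.2500], E[r] = 1.2500, γ^t·E[r] = 1.250000, running G = 1.250000
t=1: π = [0.1875, 0.3438, 0.2188, 0.2500], E[r] = 1.0313, γ^t·E[r] = 0.928125, running G = 2.178125
t=2: π = [0.1875, 0.3438, 0.2031, 0.2656], E[r] = 0.9219, γ^t·E[r] = 0.746719, running G = 2.924844
t=3: π = [0.1914, 0.3418, 0.1992, 0.2676], E[r] = 0.9102, γ^t·E[r] = 0.663504, running G = 3.588348
t=4: π = [0.1919, 0.3416, 0.1987, 0.2678], E[r] = 0.9087, γ^t·E[r] = 0.596192, running G = 4.184540
t=5: π = [0.1920, 0.3415, 0.1987, 0.2679], E[r] = 0.9085, γ^t·E[r] = 0.536465, running G = 4.721005
t=6: π = [0.1920, 0.3415, 0.1987, 0.2679], E[r] = 0.9085, γ^t·E[r] = 0.482806, running G = 5.203812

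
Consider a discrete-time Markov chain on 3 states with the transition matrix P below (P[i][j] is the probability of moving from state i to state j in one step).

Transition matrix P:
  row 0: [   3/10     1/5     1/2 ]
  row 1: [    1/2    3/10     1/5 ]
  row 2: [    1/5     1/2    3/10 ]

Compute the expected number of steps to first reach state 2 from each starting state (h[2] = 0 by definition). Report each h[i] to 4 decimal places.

h = [2.3077, 3.0769, 0.0000]

First-step conditioning: h[2] = 0; for i ≠ 2, h[i] = 1 + Σ_k P[i][k]·h[k].
  h[0] = 1 + 3/10·h[0] + 1/5·h[1]
  h[1] = 1 + 1/2·h[0] + 3/10·h[1]
Solving the 2×2 linear system over states ≠ 2 gives exactly h = [30/13, 40/13, 0] (h[2] = 0 is the target).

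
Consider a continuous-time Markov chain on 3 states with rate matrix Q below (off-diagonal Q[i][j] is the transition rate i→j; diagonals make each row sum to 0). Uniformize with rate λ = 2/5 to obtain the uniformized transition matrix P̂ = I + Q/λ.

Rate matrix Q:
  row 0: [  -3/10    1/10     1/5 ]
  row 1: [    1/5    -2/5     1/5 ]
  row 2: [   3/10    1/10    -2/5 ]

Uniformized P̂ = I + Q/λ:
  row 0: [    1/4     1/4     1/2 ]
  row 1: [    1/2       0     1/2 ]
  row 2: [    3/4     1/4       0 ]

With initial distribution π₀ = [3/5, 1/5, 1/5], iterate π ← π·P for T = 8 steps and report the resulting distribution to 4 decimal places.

π = [0.4672, 0.2000, 0.3328]

t=0: π = [0.6000, 0.2000, 0.2000]
t=1: π = [0.4000, 0.2000, 0.4000]
t=2: π = [0.5000, 0.2000, 0.3000]
t=3: π = [0.4500, 0.2000, 0.3500]
t=4: π = [0.4750, 0.2000, 0.3250]
t=5: π = [0.4625, 0.2000, 0.3375]
t=6: π = [0.4688, 0.2000, 0.3313]
t=7: π = [0.4656, 0.2000, 0.3344]
t=8: π = [0.4672, 0.2000, 0.3328]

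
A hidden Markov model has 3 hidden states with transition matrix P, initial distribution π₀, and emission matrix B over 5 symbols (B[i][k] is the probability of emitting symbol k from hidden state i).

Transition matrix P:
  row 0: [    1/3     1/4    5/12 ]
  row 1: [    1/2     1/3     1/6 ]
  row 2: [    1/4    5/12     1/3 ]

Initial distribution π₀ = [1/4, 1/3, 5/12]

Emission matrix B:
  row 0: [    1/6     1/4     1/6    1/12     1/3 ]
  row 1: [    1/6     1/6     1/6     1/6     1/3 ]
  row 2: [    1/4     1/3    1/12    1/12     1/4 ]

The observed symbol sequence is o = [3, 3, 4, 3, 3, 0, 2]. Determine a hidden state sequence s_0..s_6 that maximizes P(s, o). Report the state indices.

t=0: δ = [2.083e-02, 5.556e-02, 3.472e-02]  (obs o_0=3)
t=1: δ = [2.315e-03, 3.086e-03, 9.645e-04]  ψ = [1, 1, 2]  (obs o_1=3)
t=2: δ = [5.144e-04, 3.429e-04, 2.411e-04]  ψ = [1, 1, 0]  (obs o_2=4)
t=3: δ = [1.429e-05, 2.143e-05, 1.786e-05]  ψ = [0, 0, 0]  (obs o_3=3)
t=4: δ = [8.931e-07, 1.240e-06, 4.961e-07]  ψ = [1, 2, 0]  (obs o_4=3)
t=5: δ = [1.034e-07, 6.891e-08, 9.303e-08]  ψ = [1, 1, 0]  (obs o_5=0)
t=6: δ = [5.742e-09, 6.460e-09, 3.589e-09]  ψ = [0, 2, 0]  (obs o_6=2)
backtrack: best end state = 1; path = [1, 1, 0, 1, 0, 2, 1]

path = [1, 1, 0, 1, 0, 2, 1]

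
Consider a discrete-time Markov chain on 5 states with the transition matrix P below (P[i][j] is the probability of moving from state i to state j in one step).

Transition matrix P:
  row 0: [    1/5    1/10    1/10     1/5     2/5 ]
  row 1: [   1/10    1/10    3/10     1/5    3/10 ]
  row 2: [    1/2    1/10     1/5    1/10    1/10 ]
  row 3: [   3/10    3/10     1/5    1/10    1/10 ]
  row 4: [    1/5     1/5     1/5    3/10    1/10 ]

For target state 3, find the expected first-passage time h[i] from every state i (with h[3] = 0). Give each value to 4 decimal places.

h = [4.7816, 4.9390, 5.4152, 0.0000, 4.4746]

First-step conditioning: h[3] = 0; for i ≠ 3, h[i] = 1 + Σ_k P[i][k]·h[k].
  h[0] = 1 + 1/5·h[0] + 1/10·h[1] + 1/10·h[2] + 2/5·h[4]
  h[1] = 1 + 1/10·h[0] + 1/10·h[1] + 3/10·h[2] + 3/10·h[4]
  h[2] = 1 + 1/2·h[0] + 1/10·h[1] + 1/5·h[2] + 1/10·h[4]
  h[4] = 1 + 1/5·h[0] + 1/5·h[1] + 1/5·h[2] + 1/10·h[4]
Solving the 4×4 linear system over states ≠ 3 gives exactly h = [4050/847, 12550/2541, 13760/2541, 0, 3790/847] (h[3] = 0 is the target).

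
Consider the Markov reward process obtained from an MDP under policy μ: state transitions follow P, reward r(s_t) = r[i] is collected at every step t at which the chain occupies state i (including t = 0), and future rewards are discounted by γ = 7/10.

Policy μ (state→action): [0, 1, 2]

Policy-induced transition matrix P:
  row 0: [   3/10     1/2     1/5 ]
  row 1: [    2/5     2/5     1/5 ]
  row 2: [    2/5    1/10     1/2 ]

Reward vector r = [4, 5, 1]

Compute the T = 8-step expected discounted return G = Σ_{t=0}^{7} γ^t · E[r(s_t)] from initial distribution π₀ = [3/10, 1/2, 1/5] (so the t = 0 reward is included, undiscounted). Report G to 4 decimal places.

t=0: π = [0.3000, 0.5000, 0.2000], E[r] = 3.9000, γ^t·E[r] = 3.900000, running G = 3.900000
t=1: π = [0.3700, 0.3700, 0.2600], E[r] = 3.5900, γ^t·E[r] = 2.513000, running G = 6.413000
t=2: π = [0.3630, 0.3590, 0.2780], E[r] = 3.5250, γ^t·E[r] = 1.727250, running G = 8.140250
t=3: π = [0.3637, 0.3529, 0.2834], E[r] = 3.5027, γ^t·E[r] = 1.201426, running G = 9.341676
t=4: π = [0.3636, 0.3514, 0.2850], E[r] = 3.4963, γ^t·E[r] = 0.839459, running G = 10.181135
t=5: π = [0.3636, 0.3509, 0.2855], E[r] = 3.4943, γ^t·E[r] = 0.587294, running G = 10.768429
t=6: π = [0.3636, 0.3507, 0.2857], E[r] = 3.4938, γ^t·E[r] = 0.411037, running G = 11.179466
t=7: π = [0.3636, 0.3507, 0.2857], E[r] = 3.4936, γ^t·E[r] = 0.287711, running G = 11.467177

G = 11.4672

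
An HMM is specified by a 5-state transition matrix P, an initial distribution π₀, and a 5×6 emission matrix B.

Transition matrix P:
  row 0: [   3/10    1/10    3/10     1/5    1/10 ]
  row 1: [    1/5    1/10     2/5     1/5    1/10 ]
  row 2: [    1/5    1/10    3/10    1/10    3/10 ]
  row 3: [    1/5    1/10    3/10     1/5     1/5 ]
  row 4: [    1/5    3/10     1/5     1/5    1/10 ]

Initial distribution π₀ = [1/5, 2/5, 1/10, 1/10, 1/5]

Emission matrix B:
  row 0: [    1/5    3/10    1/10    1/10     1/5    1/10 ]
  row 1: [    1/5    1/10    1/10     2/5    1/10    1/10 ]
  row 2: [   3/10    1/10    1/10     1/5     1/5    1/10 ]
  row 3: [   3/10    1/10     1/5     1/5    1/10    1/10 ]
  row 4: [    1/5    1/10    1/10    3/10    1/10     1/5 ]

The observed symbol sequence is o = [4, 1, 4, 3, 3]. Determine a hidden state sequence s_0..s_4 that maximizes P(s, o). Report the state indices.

t=0: δ = [4.000e-02, 4.000e-02, 2.000e-02, 1.000e-02, 2.000e-02]  (obs o_0=4)
t=1: δ = [3.600e-03, 6.000e-04, 1.600e-03, 8.000e-04, 6.000e-04]  ψ = [0, 4, 1, 0, 2]  (obs o_1=1)
t=2: δ = [2.160e-04, 3.600e-05, 2.160e-04, 7.200e-05, 4.800e-05]  ψ = [0, 0, 0, 0, 2]  (obs o_2=4)
t=3: δ = [6.480e-06, 8.640e-06, 1.296e-05, 8.640e-06, 1.944e-05]  ψ = [0, 0, 0, 0, 2]  (obs o_3=3)
t=4: δ = [3.888e-07, 2.333e-06, 7.776e-07, 7.776e-07, 1.166e-06]  ψ = [4, 4, 2, 4, 2]  (obs o_4=3)
backtrack: best end state = 1; path = [0, 0, 2, 4, 1]

path = [0, 0, 2, 4, 1]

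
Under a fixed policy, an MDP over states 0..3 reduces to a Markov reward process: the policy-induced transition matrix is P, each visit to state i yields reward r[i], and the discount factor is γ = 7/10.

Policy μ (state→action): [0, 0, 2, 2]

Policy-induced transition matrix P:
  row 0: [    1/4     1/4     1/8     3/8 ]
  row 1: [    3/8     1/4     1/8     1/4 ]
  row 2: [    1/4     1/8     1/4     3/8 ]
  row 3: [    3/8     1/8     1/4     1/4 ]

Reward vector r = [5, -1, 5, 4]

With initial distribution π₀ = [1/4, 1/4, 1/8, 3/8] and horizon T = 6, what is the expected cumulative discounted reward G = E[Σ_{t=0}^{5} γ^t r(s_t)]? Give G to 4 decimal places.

G = 10.0447

t=0: π = [0.2500, 0.2500, 0.1250, 0.3750], E[r] = 3.1250, γ^t·E[r] = 3.125000, running G = 3.125000
t=1: π = [0.3281, 0.1875, 0.1875, 0.2969], E[r] = 3.5781, γ^t·E[r] = 2.504688, running G = 5.629688
t=2: π = [0.3105, 0.1895, 0.1855, 0.3145], E[r] = 3.5488, γ^t·E[r] = 1.738926, running G = 7.368613
t=3: π = [0.3130, 0.1875, 0.1875, 0.3120], E[r] = 3.5630, γ^t·E[r] = 1.222105, running G = 8.590718
t=4: π = [0.3124, 0.1876, 0.1874, 0.3126], E[r] = 3.5621, γ^t·E[r] = 0.855254, running G = 9.445972
t=5: π = [0.3125, 0.1875, 0.1875, 0.3125], E[r] = 3.5625, γ^t·E[r] = 0.598752, running G = 10.044724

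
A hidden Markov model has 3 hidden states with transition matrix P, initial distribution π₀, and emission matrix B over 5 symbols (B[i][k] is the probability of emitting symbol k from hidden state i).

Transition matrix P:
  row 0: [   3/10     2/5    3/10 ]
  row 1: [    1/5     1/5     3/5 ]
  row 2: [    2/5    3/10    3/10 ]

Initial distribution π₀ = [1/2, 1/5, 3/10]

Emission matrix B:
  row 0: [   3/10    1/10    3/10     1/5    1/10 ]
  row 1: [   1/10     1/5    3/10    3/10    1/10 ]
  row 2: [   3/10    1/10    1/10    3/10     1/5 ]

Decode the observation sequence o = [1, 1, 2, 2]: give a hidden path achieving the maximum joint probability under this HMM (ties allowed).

path = [1, 2, 0, 1]

t=0: δ = [5.000e-02, 4.000e-02, 3.000e-02]  (obs o_0=1)
t=1: δ = [1.500e-03, 4.000e-03, 2.400e-03]  ψ = [0, 0, 1]  (obs o_1=1)
t=2: δ = [2.880e-04, 2.400e-04, 2.400e-04]  ψ = [2, 1, 1]  (obs o_2=2)
t=3: δ = [2.880e-05, 3.456e-05, 1.440e-05]  ψ = [2, 0, 1]  (obs o_3=2)
backtrack: best end state = 1; path = [1, 2, 0, 1]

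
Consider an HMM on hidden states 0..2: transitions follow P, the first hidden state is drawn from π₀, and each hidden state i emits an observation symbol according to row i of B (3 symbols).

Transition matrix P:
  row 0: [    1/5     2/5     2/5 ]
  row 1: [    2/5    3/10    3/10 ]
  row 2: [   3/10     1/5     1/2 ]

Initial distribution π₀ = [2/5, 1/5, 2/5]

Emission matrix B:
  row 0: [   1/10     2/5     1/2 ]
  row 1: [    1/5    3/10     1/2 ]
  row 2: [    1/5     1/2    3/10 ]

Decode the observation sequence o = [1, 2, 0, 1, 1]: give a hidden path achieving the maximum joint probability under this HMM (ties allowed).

path = [2, 2, 2, 2, 2]

t=0: δ = [1.600e-01, 6.000e-02, 2.000e-01]  (obs o_0=1)
t=1: δ = [3.000e-02, 3.200e-02, 3.000e-02]  ψ = [2, 0, 2]  (obs o_1=2)
t=2: δ = [1.280e-03, 2.400e-03, 3.000e-03]  ψ = [1, 0, 2]  (obs o_2=0)
t=3: δ = [3.840e-04, 2.160e-04, 7.500e-04]  ψ = [1, 1, 2]  (obs o_3=1)
t=4: δ = [9.000e-05, 4.608e-05, 1.875e-04]  ψ = [2, 0, 2]  (obs o_4=1)
backtrack: best end state = 2; path = [2, 2, 2, 2, 2]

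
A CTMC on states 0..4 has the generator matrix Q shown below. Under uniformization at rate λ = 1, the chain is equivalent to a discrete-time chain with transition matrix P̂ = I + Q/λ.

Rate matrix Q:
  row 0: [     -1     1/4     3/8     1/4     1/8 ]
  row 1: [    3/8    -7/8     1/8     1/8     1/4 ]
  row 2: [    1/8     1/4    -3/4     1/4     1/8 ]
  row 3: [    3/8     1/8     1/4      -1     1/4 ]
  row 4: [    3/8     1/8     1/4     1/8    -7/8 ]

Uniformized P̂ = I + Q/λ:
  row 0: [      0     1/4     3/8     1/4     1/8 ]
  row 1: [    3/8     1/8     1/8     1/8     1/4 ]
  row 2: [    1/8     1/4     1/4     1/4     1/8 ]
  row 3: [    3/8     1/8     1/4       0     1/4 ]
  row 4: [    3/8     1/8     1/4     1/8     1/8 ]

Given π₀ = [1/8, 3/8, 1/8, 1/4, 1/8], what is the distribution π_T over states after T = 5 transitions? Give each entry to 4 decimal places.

t=0: π = [0.1250, 0.3750, 0.1250, 0.2500, 0.1250]
t=1: π = [0.2969, 0.1563, 0.2188, 0.1250, 0.2031]
t=2: π = [0.2090, 0.1895, 0.2676, 0.1738, 0.1602]
t=3: π = [0.2297, 0.1846, 0.2524, 0.1628, 0.1704]
t=4: π = [0.2257, 0.1853, 0.2556, 0.1649, 0.1684]
t=5: π = [0.2264, 0.1852, 0.2551, 0.1646, 0.1688]

π = [0.2264, 0.1852, 0.2551, 0.1646, 0.1688]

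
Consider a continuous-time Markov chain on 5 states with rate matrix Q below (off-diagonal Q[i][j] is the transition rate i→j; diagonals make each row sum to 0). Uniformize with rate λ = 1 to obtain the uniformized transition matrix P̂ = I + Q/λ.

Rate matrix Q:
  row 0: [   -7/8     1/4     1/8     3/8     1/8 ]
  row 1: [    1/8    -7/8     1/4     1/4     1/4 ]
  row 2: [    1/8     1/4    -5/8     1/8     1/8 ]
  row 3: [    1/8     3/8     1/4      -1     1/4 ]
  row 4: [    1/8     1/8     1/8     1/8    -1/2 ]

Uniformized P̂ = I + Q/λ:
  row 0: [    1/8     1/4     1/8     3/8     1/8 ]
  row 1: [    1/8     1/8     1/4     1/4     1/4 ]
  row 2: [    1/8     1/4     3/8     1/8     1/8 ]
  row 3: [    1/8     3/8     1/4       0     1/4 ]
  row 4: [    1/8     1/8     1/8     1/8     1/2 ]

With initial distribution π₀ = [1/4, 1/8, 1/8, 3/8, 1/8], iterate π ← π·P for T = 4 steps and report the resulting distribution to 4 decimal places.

t=0: π = [0.2500, 0.1250, 0.1250, 0.3750, 0.1250]
t=1: π = [0.1250, 0.2656, 0.2188, 0.1563, 0.2344]
t=2: π = [0.1250, 0.2070, 0.2324, 0.1699, 0.2656]
t=3: π = [0.1250, 0.2122, 0.2302, 0.1609, 0.2717]
t=4: π = [0.1250, 0.2096, 0.2292, 0.1627, 0.2735]

π = [0.1250, 0.2096, 0.2292, 0.1627, 0.2735]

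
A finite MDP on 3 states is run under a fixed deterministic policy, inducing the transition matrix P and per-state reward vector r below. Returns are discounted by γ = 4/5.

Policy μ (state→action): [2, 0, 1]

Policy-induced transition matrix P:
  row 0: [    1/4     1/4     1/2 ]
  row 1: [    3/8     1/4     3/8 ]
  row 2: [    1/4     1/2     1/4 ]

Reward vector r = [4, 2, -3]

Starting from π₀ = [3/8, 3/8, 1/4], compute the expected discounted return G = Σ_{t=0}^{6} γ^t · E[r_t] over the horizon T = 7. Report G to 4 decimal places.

t=0: π = [0.3750, 0.3750, 0.2500], E[r] = 1.5000, γ^t·E[r] = 1.500000, running G = 1.500000
t=1: π = [0.2969, 0.3125, 0.3906], E[r] = 0.6406, γ^t·E[r] = 0.512500, running G = 2.012500
t=2: π = [0.2891, 0.3477, 0.3633], E[r] = 0.7617, γ^t·E[r] = 0.487500, running G = 2.500000
t=3: π = [0.2935, 0.3408, 0.3657], E[r] = 0.7583, γ^t·E[r] = 0.388250, running G = 2.888250
t=4: π = [0.2926, 0.3414, 0.3660], E[r] = 0.7554, γ^t·E[r] = 0.309400, running G = 3.197650
t=5: π = [0.2927, 0.3415, 0.3658], E[r] = 0.7562, γ^t·E[r] = 0.247795, running G = 3.445445
t=6: π = [0.2927, 0.3415, 0.3659], E[r] = 0.7561, γ^t·E[r] = 0.198205, running G = 3.643650

G = 3.6437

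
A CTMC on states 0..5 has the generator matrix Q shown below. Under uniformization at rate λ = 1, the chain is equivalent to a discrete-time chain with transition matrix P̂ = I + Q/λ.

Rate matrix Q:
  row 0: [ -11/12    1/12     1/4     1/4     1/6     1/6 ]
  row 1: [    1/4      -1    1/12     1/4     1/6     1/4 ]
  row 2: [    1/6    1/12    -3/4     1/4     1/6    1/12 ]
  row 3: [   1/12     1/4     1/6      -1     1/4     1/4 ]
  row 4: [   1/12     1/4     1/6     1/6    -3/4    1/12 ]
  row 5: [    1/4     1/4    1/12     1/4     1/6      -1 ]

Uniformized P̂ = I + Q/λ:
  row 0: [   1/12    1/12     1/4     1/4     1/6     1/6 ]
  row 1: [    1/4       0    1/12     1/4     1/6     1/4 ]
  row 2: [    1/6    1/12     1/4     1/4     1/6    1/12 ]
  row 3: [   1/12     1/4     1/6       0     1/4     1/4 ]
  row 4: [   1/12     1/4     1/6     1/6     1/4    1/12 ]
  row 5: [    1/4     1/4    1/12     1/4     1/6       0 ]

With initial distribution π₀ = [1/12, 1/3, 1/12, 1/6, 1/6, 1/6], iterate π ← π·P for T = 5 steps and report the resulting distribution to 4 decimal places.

π = [0.1472, 0.1579, 0.1680, 0.1868, 0.1988, 0.1413]

t=0: π = [0.0833, 0.3333, 0.0833, 0.1667, 0.1667, 0.1667]
t=1: π = [0.1736, 0.1389, 0.1389, 0.1944, 0.1944, 0.1597]
t=2: π = [0.1447, 0.1632, 0.1678, 0.1852, 0.1991, 0.1400]
t=3: π = [0.1479, 0.1571, 0.1674, 0.1871, 0.1987, 0.1418]
t=4: π = [0.1471, 0.1582, 0.1680, 0.1867, 0.1988, 0.1412]
t=5: π = [0.1472, 0.1579, 0.1680, 0.1868, 0.1988, 0.1413]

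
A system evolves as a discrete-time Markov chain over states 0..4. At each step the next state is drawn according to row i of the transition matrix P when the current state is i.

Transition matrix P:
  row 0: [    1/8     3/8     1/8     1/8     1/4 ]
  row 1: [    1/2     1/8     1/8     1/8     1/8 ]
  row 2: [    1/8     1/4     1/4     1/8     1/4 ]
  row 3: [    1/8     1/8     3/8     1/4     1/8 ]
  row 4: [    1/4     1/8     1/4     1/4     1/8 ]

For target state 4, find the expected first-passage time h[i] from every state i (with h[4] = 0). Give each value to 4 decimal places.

First-step conditioning: h[4] = 0; for i ≠ 4, h[i] = 1 + Σ_k P[i][k]·h[k].
  h[0] = 1 + 1/8·h[0] + 3/8·h[1] + 1/8·h[2] + 1/8·h[3]
  h[1] = 1 + 1/2·h[0] + 1/8·h[1] + 1/8·h[2] + 1/8·h[3]
  h[2] = 1 + 1/8·h[0] + 1/4·h[1] + 1/4·h[2] + 1/8·h[3]
  h[3] = 1 + 1/8·h[0] + 1/8·h[1] + 3/8·h[2] + 1/4·h[3]
Solving the 4×4 linear system over states ≠ 4 gives exactly h = [1960/393, 2156/393, 644/131, 2176/393, 0] (h[4] = 0 is the target).

h = [4.9873, 5.4860, 4.9160, 5.5369, 0.0000]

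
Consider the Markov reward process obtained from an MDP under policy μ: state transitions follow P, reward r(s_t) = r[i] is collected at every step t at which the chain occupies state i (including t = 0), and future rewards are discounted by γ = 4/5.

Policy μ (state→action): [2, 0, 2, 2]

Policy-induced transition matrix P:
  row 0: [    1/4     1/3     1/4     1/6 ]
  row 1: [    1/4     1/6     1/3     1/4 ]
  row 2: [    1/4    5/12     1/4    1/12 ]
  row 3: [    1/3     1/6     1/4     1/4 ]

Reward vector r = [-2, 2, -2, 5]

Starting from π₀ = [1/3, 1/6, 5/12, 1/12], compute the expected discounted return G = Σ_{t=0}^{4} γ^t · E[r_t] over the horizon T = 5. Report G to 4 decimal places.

G = 0.1642

t=0: π = [0.3333, 0.1667, 0.4167, 0.0833], E[r] = -0.7500, γ^t·E[r] = -0.750000, running G = -0.750000
t=1: π = [0.2569, 0.3264, 0.2639, 0.1528], E[r] = 0.3750, γ^t·E[r] = 0.300000, running G = -0.450000
t=2: π = [0.2627, 0.2755, 0.2772, 0.1846], E[r] = 0.3941, γ^t·E[r] = 0.252222, running G = -0.197778
t=3: π = [0.2654, 0.2798, 0.2730, 0.1819], E[r] = 0.3924, γ^t·E[r] = 0.200889, running G = 0.003111
t=4: π = [0.2652, 0.2791, 0.2733, 0.1824], E[r] = 0.3933, γ^t·E[r] = 0.161091, running G = 0.164202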